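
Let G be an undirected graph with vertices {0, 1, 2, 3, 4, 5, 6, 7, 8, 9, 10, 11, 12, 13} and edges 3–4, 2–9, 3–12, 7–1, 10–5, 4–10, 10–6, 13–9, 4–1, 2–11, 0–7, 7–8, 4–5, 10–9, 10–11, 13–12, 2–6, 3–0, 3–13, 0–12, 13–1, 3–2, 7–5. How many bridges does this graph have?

1

The edges on the cycle 3-2-6-10-4-3 are not bridges since each lies on that cycle.
But removing 7–8 disconnects 7 from 8 — this is a bridge.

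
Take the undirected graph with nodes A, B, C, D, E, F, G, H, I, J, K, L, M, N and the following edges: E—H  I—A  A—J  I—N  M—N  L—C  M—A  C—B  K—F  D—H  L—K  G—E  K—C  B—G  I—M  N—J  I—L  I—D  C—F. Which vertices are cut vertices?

I

Removing I increases the component count from 1 to 2, so I is a cut vertex.
By contrast removing G leaves 1 component; it is not a cut vertex. No other vertex is a cut vertex either.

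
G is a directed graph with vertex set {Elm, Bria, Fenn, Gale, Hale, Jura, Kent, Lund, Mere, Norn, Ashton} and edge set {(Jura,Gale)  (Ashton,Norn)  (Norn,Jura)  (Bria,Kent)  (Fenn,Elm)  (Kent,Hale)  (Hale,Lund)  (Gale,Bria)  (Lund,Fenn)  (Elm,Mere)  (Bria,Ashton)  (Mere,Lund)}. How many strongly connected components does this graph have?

4

{Bria, Gale, Jura, Norn, Ashton} are all mutually reachable — one SCC of size 5.
{Elm, Fenn, Lund, Mere} are all mutually reachable — one SCC of size 4.
{Kent} is an SCC by itself.
{Hale} is an SCC by itself.
That gives 4 strongly connected components.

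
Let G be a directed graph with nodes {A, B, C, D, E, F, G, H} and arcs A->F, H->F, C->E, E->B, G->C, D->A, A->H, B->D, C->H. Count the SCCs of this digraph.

8

{A} is an SCC by itself.
{H} is an SCC by itself.
{C} is an SCC by itself.
{E} is an SCC by itself.
{G} is an SCC by itself.
(and 3 more singleton SCCs)
That gives 8 strongly connected components.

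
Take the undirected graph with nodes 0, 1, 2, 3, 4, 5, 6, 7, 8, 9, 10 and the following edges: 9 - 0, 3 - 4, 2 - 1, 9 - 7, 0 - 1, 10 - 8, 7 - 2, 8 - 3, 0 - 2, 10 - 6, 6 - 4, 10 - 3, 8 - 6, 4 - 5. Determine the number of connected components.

Starting from 0 we can reach 0, 1, 2, 7, 9. That is one component of size 5.
Starting from 3 we can reach 3, 4, 5, 6, 8, 10. That is one component of size 6.
Total: 2 components.

2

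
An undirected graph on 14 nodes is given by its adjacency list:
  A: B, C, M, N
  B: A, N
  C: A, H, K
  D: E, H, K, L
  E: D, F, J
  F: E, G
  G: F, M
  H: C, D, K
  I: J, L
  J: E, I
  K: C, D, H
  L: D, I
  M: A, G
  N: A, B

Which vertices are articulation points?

A

Removing A increases the component count from 1 to 2, so A is a cut vertex.
By contrast removing L leaves 1 component; it is not a cut vertex. No other vertex is a cut vertex either.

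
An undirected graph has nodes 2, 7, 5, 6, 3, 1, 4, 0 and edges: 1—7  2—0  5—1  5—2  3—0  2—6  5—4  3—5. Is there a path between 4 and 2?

From 4 we can reach 0, 1, 2, 3, 4, 5, 6, 7, which includes 2.

Yes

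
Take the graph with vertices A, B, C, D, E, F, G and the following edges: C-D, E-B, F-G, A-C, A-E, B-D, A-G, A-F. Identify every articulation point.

A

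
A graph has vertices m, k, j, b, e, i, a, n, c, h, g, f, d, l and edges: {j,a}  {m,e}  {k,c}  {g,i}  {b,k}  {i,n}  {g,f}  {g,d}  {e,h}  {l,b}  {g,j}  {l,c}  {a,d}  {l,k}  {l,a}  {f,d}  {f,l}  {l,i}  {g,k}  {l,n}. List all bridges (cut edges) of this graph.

e-h, e-m

The edges on the cycle g-f-l-b-k-g are not bridges since each lies on that cycle.
But removing e - h disconnects e from h; removing m - e disconnects m from e — these are bridges.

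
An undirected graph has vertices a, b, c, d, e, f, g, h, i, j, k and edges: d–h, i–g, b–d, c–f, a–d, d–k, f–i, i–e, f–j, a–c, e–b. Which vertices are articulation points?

d, f, i

Removing d increases the component count from 1 to 3, so d is a cut vertex.
Removing f increases the component count from 1 to 2, so f is a cut vertex.
Removing i increases the component count from 1 to 2, so i is a cut vertex.
By contrast removing h leaves 1 component; it is not a cut vertex. No other vertex is a cut vertex either.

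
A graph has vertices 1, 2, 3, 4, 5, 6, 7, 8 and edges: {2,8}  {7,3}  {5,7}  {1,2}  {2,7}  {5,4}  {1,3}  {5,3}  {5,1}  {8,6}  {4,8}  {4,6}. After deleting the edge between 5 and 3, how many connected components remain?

1

5 and 3 are still connected via 5-1-3, so the component count stays at 1.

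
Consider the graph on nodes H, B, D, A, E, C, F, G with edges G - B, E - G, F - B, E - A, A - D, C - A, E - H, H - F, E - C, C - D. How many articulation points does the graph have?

Removing E increases the component count from 1 to 2, so E is a cut vertex.
By contrast removing H leaves 1 component; it is not a cut vertex. No other vertex is a cut vertex either.

1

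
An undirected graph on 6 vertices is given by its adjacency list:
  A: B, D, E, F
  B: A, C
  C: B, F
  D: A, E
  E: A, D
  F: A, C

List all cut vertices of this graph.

A

Removing A increases the component count from 1 to 2, so A is a cut vertex.
By contrast removing F leaves 1 component; it is not a cut vertex. No other vertex is a cut vertex either.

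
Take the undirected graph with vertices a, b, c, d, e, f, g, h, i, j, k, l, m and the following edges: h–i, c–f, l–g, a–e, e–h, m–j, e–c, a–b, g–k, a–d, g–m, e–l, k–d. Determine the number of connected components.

Starting from a we can reach a, b, c, d, e, f, g, h, i, j, k, l, m. That is one component of size 13.
Total: 1 component.

1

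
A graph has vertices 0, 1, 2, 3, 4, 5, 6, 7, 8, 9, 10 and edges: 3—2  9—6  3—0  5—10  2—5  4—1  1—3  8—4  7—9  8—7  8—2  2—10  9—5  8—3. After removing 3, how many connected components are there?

With 3 gone, the remaining components are: {0}; {1, 2, 4, 5, 6, 7, 8, 9, 10}.
That is 2 components.

2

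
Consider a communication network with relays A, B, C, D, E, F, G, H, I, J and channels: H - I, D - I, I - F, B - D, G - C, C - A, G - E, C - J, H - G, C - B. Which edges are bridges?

The edges on the cycle H-G-C-B-D-I-H are not bridges since each lies on that cycle.
But removing G - E disconnects G from E; removing A - C disconnects A from C; removing J - C disconnects J from C; removing I - F disconnects I from F — these are bridges.

A-C, C-J, E-G, F-I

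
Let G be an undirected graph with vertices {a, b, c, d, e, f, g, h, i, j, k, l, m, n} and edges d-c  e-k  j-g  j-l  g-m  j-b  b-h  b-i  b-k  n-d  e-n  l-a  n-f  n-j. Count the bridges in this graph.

The edges on the cycle e-n-j-b-k-e are not bridges since each lies on that cycle.
But removing m-g disconnects m from g; removing n-d disconnects n from d; removing d-c disconnects d from c; removing j-l disconnects j from l — these are bridges.
In total 9 edges are bridges.

9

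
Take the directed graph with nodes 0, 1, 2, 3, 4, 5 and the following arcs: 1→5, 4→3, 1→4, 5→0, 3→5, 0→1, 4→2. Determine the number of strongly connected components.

2

{0, 1, 3, 4, 5} are all mutually reachable — one SCC of size 5.
{2} is an SCC by itself.
That gives 2 strongly connected components.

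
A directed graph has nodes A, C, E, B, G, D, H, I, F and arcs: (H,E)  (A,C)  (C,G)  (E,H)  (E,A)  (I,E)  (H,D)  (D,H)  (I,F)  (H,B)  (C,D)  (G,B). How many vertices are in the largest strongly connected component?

5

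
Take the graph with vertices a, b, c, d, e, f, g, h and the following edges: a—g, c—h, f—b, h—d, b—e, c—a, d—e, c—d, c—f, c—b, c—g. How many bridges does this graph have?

0

The edges on the cycle c-a-g-c are not bridges since each lies on that cycle.
Every edge lies on some cycle, so there are no bridges.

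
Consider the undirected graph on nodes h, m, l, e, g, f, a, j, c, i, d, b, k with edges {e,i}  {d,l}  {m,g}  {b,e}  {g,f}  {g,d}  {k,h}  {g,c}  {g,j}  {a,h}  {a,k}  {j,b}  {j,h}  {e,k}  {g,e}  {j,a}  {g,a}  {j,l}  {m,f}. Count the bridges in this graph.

2

The edges on the cycle g-j-b-e-g are not bridges since each lies on that cycle.
But removing g - c disconnects g from c; removing i - e disconnects i from e — these are bridges.
That makes 2 bridges.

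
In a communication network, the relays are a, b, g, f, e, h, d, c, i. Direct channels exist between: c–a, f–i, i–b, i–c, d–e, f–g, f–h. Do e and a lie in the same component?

No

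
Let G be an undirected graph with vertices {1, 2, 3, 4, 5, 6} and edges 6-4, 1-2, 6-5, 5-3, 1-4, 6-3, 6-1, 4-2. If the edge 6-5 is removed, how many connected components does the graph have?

1

6 and 5 are still connected via 6-3-5, so the component count stays at 1.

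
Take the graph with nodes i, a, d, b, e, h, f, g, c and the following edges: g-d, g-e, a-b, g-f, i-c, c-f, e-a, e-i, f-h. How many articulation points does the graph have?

4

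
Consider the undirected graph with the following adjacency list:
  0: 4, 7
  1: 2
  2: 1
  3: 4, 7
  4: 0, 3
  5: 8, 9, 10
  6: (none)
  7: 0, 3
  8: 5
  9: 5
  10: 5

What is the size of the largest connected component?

4

6 is isolated — a component by itself.
Starting from 1 we can reach 1, 2. That is one component of size 2.
Starting from 0 we can reach 0, 3, 4, 7. That is one component of size 4.
Starting from 5 we can reach 5, 8, 9, 10. That is one component of size 4.
The largest has 4 vertices.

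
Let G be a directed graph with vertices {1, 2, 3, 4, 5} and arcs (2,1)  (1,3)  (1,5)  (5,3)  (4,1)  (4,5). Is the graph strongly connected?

There is no directed path from 3 to 2, so the graph is not strongly connected.

No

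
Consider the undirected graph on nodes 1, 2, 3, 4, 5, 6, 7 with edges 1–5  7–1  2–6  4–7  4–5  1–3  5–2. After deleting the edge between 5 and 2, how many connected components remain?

2

Before removal there is 1 component.
5–2 is a bridge — removing it separates 5's side from 2's side.
After removal: 2 components.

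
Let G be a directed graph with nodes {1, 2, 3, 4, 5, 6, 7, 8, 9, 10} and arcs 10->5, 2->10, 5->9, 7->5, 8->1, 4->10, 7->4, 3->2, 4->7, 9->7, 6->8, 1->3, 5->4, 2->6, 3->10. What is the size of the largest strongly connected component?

5

{4, 5, 7, 9, 10} are all mutually reachable — one SCC of size 5.
{1, 2, 3, 6, 8} are all mutually reachable — one SCC of size 5.
The largest has 5 vertices.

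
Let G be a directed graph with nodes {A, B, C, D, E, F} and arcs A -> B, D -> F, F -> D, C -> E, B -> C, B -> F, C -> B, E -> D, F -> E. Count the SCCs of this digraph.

{D, E, F} are all mutually reachable — one SCC of size 3.
{B, C} are all mutually reachable — one SCC of size 2.
{A} is an SCC by itself.
That gives 3 strongly connected components.

3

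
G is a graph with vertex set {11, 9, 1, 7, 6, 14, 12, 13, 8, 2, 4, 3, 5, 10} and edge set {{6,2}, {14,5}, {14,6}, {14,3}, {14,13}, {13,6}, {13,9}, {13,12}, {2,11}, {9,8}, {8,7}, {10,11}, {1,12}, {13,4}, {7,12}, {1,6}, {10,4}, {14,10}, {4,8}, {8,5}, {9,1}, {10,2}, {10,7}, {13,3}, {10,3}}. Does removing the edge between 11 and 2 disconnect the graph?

No

After removing 11—2, the path 11-10-2 still connects them, so the edge is not a bridge.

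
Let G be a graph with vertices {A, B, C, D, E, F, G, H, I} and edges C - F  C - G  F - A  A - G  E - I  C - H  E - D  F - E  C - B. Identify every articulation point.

Removing C increases the component count from 1 to 3, so C is a cut vertex.
Removing E increases the component count from 1 to 3, so E is a cut vertex.
Removing F increases the component count from 1 to 2, so F is a cut vertex.
By contrast removing B leaves 1 component; it is not a cut vertex. No other vertex is a cut vertex either.

C, E, F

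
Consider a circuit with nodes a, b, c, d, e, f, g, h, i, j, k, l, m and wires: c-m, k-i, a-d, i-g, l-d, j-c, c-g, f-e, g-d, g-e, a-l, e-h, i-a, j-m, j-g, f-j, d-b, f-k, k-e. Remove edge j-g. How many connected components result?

j and g are still connected via j-c-g, so the component count stays at 1.

1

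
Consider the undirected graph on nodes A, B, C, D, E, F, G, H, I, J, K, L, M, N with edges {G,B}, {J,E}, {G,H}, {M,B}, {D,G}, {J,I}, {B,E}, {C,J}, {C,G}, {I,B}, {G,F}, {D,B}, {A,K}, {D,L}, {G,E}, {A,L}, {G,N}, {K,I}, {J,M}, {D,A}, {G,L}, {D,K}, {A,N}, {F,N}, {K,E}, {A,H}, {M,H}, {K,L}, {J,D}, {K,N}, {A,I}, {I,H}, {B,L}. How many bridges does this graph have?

The edges on the cycle G-F-N-G are not bridges since each lies on that cycle.
Every edge lies on some cycle, so there are no bridges.

0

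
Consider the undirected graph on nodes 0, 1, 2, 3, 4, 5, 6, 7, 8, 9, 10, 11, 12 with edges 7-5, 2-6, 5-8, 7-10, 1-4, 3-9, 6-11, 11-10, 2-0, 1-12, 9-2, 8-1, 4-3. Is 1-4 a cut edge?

No

After removing 1-4, the path 1-8-5-7-10-11-6-2-9-3-4 still connects them, so the edge is not a bridge.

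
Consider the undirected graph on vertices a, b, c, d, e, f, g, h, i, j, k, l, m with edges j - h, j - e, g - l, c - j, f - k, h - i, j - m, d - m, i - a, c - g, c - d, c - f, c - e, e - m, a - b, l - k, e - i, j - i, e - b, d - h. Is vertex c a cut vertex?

Deleting c raises the number of components from 1 to 2, so c is a cut vertex.

Yes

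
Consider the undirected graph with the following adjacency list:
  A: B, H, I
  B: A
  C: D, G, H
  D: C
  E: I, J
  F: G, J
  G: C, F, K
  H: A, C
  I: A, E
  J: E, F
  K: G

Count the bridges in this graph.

3

The edges on the cycle G-F-J-E-I-A-H-C-G are not bridges since each lies on that cycle.
But removing D-C disconnects D from C; removing B-A disconnects B from A; removing G-K disconnects G from K — these are bridges.
That makes 3 bridges.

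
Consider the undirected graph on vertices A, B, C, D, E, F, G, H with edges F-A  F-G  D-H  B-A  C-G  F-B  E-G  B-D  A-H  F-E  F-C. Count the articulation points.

1

Removing F increases the component count from 1 to 2, so F is a cut vertex.
By contrast removing B leaves 1 component; it is not a cut vertex. No other vertex is a cut vertex either.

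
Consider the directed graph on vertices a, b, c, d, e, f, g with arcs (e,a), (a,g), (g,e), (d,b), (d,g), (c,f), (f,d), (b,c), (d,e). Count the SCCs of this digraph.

2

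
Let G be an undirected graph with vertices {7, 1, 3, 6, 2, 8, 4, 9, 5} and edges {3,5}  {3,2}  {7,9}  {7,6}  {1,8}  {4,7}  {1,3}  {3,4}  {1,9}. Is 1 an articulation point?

Yes

Deleting 1 raises the number of components from 1 to 2, so 1 is a cut vertex.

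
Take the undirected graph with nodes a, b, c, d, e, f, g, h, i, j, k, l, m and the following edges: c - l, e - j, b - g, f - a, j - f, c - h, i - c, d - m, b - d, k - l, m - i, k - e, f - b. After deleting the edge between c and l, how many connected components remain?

1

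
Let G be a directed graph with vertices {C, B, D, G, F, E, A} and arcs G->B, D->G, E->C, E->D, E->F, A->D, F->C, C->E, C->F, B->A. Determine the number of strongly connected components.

{A, B, D, G} are all mutually reachable — one SCC of size 4.
{C, E, F} are all mutually reachable — one SCC of size 3.
That gives 2 strongly connected components.

2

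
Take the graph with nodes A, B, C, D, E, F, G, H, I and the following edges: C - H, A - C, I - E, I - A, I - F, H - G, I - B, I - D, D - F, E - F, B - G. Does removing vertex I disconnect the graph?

Deleting I raises the number of components from 1 to 2, so I is a cut vertex.

Yes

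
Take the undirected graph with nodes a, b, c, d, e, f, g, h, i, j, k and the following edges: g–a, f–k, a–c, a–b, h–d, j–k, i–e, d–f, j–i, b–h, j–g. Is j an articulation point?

Deleting j raises the number of components from 1 to 2, so j is a cut vertex.

Yes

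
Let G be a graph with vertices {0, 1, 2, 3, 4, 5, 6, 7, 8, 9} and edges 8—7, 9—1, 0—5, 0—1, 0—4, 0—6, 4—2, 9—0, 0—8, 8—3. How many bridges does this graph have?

The edges on the cycle 9-0-1-9 are not bridges since each lies on that cycle.
But removing 0—4 disconnects 0 from 4; removing 8—3 disconnects 8 from 3; removing 5—0 disconnects 5 from 0; removing 8—7 disconnects 8 from 7 — these are bridges.
In total 7 edges are bridges.

7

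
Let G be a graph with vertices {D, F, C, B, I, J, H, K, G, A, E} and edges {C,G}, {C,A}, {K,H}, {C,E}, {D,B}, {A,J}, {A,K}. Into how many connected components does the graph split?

4

F is isolated — a component by itself.
I is isolated — a component by itself.
Starting from B we can reach B, D. That is one component of size 2.
Starting from A we can reach A, C, E, G, H, J, K. That is one component of size 7.
Total: 4 components.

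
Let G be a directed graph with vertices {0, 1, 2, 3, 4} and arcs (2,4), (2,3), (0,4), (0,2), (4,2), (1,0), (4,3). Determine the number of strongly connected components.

{2, 4} are all mutually reachable — one SCC of size 2.
{0} is an SCC by itself.
{1} is an SCC by itself.
{3} is an SCC by itself.
That gives 4 strongly connected components.

4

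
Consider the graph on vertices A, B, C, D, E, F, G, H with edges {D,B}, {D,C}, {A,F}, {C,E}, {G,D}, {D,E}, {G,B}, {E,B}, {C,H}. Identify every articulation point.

C

Removing C increases the component count from 2 to 3, so C is a cut vertex.
By contrast removing B leaves 2 components; it is not a cut vertex. No other vertex is a cut vertex either.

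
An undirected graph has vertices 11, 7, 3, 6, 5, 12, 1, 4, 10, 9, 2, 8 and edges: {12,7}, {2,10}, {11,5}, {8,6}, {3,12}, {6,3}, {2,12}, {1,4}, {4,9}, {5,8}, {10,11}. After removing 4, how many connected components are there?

3

With 4 gone, the remaining components are: {1}; {9}; {2, 3, 5, 6, 7, 8, 10, 11, 12}.
That is 3 components.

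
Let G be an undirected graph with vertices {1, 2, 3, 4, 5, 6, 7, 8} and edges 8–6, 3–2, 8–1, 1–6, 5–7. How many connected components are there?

4 is isolated — a component by itself.
Starting from 5 we can reach 5, 7. That is one component of size 2.
Starting from 2 we can reach 2, 3. That is one component of size 2.
Starting from 1 we can reach 1, 6, 8. That is one component of size 3.
Total: 4 components.

4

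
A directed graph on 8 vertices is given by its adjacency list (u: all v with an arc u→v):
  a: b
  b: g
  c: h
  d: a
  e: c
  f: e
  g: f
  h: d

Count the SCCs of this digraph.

1

{a, b, c, d, e, f, g, h} are all mutually reachable — one SCC of size 8.
That gives 1 strongly connected component.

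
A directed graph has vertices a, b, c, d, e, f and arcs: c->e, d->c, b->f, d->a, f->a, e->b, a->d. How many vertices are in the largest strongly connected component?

{a, b, c, d, e, f} are all mutually reachable — one SCC of size 6.
The largest has 6 vertices.

6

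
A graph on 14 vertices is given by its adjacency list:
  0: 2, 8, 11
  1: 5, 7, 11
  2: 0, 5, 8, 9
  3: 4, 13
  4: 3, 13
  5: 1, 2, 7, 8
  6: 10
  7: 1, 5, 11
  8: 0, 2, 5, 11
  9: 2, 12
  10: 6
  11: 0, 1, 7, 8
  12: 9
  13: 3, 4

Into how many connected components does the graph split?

Starting from 6 we can reach 6, 10. That is one component of size 2.
Starting from 3 we can reach 3, 4, 13. That is one component of size 3.
Starting from 0 we can reach 0, 1, 2, 5, 7, 8, 9, 11, 12. That is one component of size 9.
Total: 3 components.

3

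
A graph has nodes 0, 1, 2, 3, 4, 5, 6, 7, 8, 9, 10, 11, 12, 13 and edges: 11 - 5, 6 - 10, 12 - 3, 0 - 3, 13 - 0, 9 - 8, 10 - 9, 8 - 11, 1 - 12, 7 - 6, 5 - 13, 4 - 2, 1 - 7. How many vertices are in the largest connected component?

Starting from 2 we can reach 2, 4. That is one component of size 2.
Starting from 0 we can reach 0, 1, 3, 5, 6, 7, 8, 9, 10, 11, 12, 13. That is one component of size 12.
The largest has 12 vertices.

12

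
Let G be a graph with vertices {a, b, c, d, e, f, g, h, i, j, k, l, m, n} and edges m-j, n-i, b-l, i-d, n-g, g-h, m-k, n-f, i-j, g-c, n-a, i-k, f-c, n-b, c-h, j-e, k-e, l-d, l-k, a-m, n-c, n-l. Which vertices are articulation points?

Removing n increases the component count from 1 to 2, so n is a cut vertex.
By contrast removing g leaves 1 component; it is not a cut vertex. No other vertex is a cut vertex either.

n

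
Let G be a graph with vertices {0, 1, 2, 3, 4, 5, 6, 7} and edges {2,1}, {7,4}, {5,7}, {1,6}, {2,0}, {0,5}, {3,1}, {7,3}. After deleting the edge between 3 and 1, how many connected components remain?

3 and 1 are still connected via 3-7-5-0-2-1, so the component count stays at 1.

1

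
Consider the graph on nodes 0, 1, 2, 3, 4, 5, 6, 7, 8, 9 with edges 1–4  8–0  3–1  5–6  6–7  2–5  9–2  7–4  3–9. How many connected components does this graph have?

2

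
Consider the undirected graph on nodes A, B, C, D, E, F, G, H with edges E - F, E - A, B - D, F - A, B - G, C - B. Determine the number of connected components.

H is isolated — a component by itself.
Starting from A we can reach A, E, F. That is one component of size 3.
Starting from B we can reach B, C, D, G. That is one component of size 4.
Total: 3 components.

3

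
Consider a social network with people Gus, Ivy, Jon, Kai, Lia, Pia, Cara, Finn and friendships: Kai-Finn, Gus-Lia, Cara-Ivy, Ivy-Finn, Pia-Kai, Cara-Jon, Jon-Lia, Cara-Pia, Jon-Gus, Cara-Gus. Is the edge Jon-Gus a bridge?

After removing Jon-Gus, the path Jon-Cara-Gus still connects them, so the edge is not a bridge.

No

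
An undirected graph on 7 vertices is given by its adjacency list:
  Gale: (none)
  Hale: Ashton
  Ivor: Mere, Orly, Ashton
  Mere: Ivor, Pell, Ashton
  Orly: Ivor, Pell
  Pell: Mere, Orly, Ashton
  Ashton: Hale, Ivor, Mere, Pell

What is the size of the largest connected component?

6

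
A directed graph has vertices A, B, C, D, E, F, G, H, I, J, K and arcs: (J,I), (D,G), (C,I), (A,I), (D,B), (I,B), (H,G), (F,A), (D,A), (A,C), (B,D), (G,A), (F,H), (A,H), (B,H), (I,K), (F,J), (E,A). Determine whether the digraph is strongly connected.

There is no directed path from A to J, so the graph is not strongly connected.

No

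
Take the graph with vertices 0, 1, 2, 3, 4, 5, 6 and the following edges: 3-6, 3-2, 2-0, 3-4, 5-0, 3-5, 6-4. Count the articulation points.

1

Removing 3 increases the component count from 2 to 3, so 3 is a cut vertex.
By contrast removing 0 leaves 2 components; it is not a cut vertex. No other vertex is a cut vertex either.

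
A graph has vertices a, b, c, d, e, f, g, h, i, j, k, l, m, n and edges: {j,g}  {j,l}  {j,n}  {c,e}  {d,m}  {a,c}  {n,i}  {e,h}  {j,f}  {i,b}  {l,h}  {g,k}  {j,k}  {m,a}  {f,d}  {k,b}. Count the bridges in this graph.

The edges on the cycle j-n-i-b-k-j are not bridges since each lies on that cycle.
Every edge lies on some cycle, so there are no bridges.

0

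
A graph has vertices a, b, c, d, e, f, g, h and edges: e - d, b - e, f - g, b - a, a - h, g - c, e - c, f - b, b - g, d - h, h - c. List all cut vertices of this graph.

none

Removing d, for instance, still leaves 1 component. No single vertex removal increases the component count — the graph has no articulation points.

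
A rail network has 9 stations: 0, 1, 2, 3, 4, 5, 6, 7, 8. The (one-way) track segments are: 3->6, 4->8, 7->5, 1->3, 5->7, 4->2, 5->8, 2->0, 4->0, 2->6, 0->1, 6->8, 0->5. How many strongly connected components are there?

{5, 7} are all mutually reachable — one SCC of size 2.
{0} is an SCC by itself.
{8} is an SCC by itself.
{3} is an SCC by itself.
{6} is an SCC by itself.
(and 3 more singleton SCCs)
That gives 8 strongly connected components.

8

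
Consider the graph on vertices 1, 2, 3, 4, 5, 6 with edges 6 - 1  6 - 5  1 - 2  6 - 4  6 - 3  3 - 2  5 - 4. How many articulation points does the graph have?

1

Removing 6 increases the component count from 1 to 2, so 6 is a cut vertex.
By contrast removing 2 leaves 1 component; it is not a cut vertex. No other vertex is a cut vertex either.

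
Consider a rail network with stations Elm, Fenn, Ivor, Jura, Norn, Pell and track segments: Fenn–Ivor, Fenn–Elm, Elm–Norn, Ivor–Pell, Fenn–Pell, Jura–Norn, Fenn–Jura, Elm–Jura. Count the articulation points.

1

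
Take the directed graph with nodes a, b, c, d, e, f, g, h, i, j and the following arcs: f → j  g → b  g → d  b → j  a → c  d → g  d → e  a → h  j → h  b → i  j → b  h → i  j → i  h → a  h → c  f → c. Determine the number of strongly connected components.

7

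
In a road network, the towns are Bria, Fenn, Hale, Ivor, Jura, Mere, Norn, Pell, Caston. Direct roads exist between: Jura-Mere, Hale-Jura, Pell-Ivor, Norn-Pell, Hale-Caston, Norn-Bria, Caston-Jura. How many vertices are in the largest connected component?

4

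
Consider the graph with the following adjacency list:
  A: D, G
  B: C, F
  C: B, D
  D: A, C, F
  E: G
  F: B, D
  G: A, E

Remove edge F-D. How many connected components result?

1

F and D are still connected via F-B-C-D, so the component count stays at 1.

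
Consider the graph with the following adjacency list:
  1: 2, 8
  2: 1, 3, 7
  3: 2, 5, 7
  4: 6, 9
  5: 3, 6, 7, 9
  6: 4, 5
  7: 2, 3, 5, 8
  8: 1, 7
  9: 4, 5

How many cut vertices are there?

Removing 5 increases the component count from 1 to 2, so 5 is a cut vertex.
By contrast removing 2 leaves 1 component; it is not a cut vertex. No other vertex is a cut vertex either.

1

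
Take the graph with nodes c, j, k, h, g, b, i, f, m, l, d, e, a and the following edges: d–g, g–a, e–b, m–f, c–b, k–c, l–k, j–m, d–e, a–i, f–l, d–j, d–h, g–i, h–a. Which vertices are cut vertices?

d

Removing d increases the component count from 1 to 2, so d is a cut vertex.
By contrast removing a leaves 1 component; it is not a cut vertex. No other vertex is a cut vertex either.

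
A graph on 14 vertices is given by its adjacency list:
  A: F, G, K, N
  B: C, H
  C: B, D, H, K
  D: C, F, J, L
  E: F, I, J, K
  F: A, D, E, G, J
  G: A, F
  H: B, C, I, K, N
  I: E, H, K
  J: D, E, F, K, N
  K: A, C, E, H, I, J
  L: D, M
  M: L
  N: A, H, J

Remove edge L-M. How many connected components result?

Before removal there is 1 component.
L-M is a bridge — removing it separates L's side from M's side.
After removal: 2 components.

2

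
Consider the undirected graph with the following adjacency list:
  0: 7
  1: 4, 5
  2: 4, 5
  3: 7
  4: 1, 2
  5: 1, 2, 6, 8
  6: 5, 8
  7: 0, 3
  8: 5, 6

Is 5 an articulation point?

Yes

Deleting 5 raises the number of components from 2 to 3, so 5 is a cut vertex.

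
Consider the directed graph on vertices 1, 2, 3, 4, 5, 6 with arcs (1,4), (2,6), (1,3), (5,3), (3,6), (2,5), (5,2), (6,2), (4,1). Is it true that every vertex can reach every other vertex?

There is no directed path from 6 to 4, so the graph is not strongly connected.

No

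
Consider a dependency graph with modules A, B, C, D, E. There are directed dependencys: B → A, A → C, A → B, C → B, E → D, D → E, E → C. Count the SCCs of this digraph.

{A, B, C} are all mutually reachable — one SCC of size 3.
{D, E} are all mutually reachable — one SCC of size 2.
That gives 2 strongly connected components.

2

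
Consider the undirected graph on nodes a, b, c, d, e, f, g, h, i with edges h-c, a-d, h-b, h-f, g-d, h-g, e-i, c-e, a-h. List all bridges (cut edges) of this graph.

b-h, c-e, c-h, e-i, f-h

The edges on the cycle a-h-g-d-a are not bridges since each lies on that cycle.
But removing h-f disconnects h from f; removing h-b disconnects h from b; removing c-e disconnects c from e; removing h-c disconnects h from c — these are bridges.
In total 5 edges are bridges.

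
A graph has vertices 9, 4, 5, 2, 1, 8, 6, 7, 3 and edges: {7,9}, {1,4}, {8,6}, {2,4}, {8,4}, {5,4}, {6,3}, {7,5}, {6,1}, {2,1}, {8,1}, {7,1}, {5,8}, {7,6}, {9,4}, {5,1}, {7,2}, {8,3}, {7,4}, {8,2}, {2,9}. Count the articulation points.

0

Removing 3, for instance, still leaves 1 component. No single vertex removal increases the component count — the graph has no articulation points.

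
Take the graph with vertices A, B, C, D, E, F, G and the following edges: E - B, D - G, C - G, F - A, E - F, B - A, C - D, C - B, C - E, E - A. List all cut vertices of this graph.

C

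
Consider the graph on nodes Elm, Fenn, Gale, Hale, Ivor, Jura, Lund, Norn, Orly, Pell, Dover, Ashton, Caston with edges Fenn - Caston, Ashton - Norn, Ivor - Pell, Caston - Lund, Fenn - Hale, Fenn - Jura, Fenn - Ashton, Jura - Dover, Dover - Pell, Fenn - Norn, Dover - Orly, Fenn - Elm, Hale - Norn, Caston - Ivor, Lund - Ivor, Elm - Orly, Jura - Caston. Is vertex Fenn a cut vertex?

Yes

Deleting Fenn raises the number of components from 2 to 3, so Fenn is a cut vertex.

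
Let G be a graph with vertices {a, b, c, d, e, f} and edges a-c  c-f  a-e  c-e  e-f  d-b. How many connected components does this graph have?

2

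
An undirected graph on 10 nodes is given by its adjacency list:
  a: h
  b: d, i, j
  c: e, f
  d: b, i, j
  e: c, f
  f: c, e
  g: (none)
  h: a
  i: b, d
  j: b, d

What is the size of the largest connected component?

g is isolated — a component by itself.
Starting from a we can reach a, h. That is one component of size 2.
Starting from c we can reach c, e, f. That is one component of size 3.
Starting from b we can reach b, d, i, j. That is one component of size 4.
The largest has 4 vertices.

4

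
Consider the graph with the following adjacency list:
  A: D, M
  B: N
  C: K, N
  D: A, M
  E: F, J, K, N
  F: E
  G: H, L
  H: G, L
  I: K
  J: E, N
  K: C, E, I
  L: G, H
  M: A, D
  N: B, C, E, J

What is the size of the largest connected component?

Starting from A we can reach A, D, M. That is one component of size 3.
Starting from G we can reach G, H, L. That is one component of size 3.
Starting from B we can reach B, C, E, F, I, J, K, N. That is one component of size 8.
The largest has 8 vertices.

8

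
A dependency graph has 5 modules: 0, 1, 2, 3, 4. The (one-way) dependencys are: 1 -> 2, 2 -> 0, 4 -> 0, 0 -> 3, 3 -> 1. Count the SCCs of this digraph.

2

{0, 1, 2, 3} are all mutually reachable — one SCC of size 4.
{4} is an SCC by itself.
That gives 2 strongly connected components.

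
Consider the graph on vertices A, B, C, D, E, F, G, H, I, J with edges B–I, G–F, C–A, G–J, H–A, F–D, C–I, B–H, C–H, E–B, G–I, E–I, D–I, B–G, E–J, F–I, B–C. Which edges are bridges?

none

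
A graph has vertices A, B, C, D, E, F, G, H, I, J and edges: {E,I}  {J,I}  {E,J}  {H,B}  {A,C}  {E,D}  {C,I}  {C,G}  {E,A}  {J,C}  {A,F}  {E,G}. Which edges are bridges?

The edges on the cycle E-A-C-G-E are not bridges since each lies on that cycle.
But removing A–F disconnects A from F; removing D–E disconnects D from E; removing H–B disconnects H from B — these are bridges.

A-F, B-H, D-E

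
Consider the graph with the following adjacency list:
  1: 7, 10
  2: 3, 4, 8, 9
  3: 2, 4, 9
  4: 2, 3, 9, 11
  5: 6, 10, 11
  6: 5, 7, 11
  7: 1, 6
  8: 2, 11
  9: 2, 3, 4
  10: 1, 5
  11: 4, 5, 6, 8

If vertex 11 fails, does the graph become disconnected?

Yes

Deleting 11 raises the number of components from 1 to 2, so 11 is a cut vertex.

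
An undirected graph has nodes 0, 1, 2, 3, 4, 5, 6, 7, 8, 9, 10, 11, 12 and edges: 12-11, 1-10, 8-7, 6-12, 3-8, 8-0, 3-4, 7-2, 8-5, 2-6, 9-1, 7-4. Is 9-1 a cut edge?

Yes

Removing 9-1 leaves no path between 9 and 1: the component count goes from 2 to 3. So it is a bridge.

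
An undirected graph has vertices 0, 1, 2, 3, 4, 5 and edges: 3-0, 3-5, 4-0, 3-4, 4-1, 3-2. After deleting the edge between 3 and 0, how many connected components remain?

1

3 and 0 are still connected via 3-4-0, so the component count stays at 1.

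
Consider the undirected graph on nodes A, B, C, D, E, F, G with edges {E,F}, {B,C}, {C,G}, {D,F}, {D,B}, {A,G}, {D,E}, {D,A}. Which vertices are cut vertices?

Removing D increases the component count from 1 to 2, so D is a cut vertex.
By contrast removing A leaves 1 component; it is not a cut vertex. No other vertex is a cut vertex either.

D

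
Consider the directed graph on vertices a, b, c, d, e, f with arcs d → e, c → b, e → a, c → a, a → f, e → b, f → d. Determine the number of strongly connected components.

{a, d, e, f} are all mutually reachable — one SCC of size 4.
{b} is an SCC by itself.
{c} is an SCC by itself.
That gives 3 strongly connected components.

3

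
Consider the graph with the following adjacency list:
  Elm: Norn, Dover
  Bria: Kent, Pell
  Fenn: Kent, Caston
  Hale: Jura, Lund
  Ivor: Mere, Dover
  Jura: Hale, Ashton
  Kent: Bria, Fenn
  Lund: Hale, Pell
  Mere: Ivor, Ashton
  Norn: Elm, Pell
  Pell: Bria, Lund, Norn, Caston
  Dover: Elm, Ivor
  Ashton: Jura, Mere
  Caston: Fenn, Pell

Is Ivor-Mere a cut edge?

After removing Ivor-Mere, the path Ivor-Dover-Elm-Norn-Pell-Lund-Hale-Jura-Ashton-Mere still connects them, so the edge is not a bridge.

No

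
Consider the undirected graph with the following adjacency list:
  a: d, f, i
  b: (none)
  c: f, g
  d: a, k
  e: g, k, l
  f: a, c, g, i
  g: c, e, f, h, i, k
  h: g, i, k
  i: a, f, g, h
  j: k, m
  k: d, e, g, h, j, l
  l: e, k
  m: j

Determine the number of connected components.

b is isolated — a component by itself.
Starting from a we can reach a, c, d, e, f, g, h, i, j, k, l, m. That is one component of size 12.
Total: 2 components.

2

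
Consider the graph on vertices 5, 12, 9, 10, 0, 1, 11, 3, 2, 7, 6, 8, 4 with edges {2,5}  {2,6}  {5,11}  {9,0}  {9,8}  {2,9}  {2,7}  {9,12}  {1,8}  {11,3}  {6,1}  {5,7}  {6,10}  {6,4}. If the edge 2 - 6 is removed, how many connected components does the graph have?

1

2 and 6 are still connected via 2-9-8-1-6, so the component count stays at 1.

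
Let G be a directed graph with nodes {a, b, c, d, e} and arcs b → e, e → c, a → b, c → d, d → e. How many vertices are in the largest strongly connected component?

{c, d, e} are all mutually reachable — one SCC of size 3.
{a} is an SCC by itself.
{b} is an SCC by itself.
The largest has 3 vertices.

3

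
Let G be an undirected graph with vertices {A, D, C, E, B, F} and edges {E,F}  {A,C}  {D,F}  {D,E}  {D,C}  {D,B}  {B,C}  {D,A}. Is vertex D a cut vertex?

Yes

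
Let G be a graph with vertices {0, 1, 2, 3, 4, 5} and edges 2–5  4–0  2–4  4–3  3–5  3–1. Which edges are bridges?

0-4, 1-3

The edges on the cycle 2-4-3-5-2 are not bridges since each lies on that cycle.
But removing 3–1 disconnects 3 from 1; removing 4–0 disconnects 4 from 0 — these are bridges.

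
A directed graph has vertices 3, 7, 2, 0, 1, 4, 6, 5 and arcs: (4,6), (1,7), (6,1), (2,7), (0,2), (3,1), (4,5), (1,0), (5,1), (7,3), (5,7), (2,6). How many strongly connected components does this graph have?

3

{0, 1, 2, 3, 6, 7} are all mutually reachable — one SCC of size 6.
{4} is an SCC by itself.
{5} is an SCC by itself.
That gives 3 strongly connected components.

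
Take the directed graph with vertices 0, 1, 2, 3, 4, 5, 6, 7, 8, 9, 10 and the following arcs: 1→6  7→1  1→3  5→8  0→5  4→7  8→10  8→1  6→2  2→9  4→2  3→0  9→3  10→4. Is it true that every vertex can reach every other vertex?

From 5 we can reach every vertex (0, 1, 2, 3, 4, 5, 6, 7, 8, 9, 10), and every vertex can reach 5 (0, 1, 2, 3, 4, 5, 6, 7, 8, 9, 10). So the whole graph is one strongly connected component.

Yes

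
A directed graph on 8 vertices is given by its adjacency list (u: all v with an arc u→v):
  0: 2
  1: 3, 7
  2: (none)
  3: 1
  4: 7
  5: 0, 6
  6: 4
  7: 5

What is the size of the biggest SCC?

4

{4, 5, 6, 7} are all mutually reachable — one SCC of size 4.
{1, 3} are all mutually reachable — one SCC of size 2.
{2} is an SCC by itself.
{0} is an SCC by itself.
The largest has 4 vertices.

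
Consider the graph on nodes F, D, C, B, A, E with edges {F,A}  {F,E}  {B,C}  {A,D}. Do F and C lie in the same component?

No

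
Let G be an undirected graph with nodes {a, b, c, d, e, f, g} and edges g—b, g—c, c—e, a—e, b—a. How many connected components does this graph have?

f is isolated — a component by itself.
d is isolated — a component by itself.
Starting from a we can reach a, b, c, e, g. That is one component of size 5.
Total: 3 components.

3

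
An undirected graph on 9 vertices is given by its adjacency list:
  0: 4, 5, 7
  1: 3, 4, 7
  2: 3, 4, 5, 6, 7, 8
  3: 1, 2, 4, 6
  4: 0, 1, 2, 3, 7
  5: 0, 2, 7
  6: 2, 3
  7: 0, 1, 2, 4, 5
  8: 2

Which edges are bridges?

2-8

The edges on the cycle 4-1-7-5-0-4 are not bridges since each lies on that cycle.
But removing 2-8 disconnects 2 from 8 — this is a bridge.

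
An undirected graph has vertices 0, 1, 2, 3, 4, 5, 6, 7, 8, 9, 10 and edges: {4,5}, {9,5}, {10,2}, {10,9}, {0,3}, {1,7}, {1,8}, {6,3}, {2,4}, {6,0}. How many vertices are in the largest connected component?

Starting from 0 we can reach 0, 3, 6. That is one component of size 3.
Starting from 1 we can reach 1, 7, 8. That is one component of size 3.
Starting from 2 we can reach 2, 4, 5, 9, 10. That is one component of size 5.
The largest has 5 vertices.

5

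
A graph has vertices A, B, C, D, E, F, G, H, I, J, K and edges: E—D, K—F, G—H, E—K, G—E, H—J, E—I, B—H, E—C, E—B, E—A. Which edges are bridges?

A-E, C-E, D-E, E-I, E-K, F-K, H-J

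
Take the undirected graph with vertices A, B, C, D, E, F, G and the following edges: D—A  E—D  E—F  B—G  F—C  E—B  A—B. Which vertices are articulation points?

Removing B increases the component count from 1 to 2, so B is a cut vertex.
Removing E increases the component count from 1 to 2, so E is a cut vertex.
Removing F increases the component count from 1 to 2, so F is a cut vertex.
By contrast removing G leaves 1 component; it is not a cut vertex. No other vertex is a cut vertex either.

B, E, F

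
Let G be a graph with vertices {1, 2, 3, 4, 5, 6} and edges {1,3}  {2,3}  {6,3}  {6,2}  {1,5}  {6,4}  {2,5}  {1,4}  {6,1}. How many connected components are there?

Starting from 1 we can reach 1, 2, 3, 4, 5, 6. That is one component of size 6.
Total: 1 component.

1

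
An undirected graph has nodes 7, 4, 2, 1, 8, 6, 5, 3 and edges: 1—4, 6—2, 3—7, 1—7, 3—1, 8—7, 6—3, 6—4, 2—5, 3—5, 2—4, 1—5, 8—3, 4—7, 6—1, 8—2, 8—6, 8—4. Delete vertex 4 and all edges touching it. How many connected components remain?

1

With 4 gone, the remaining components are: {1, 2, 3, 5, 6, 7, 8}.
That is 1 component.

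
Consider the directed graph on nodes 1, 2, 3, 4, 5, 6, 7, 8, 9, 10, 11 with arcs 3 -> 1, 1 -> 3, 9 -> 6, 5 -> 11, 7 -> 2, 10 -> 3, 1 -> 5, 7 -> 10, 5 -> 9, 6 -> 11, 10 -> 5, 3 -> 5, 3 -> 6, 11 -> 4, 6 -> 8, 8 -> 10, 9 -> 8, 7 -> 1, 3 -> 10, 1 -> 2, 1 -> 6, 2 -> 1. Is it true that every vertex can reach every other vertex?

There is no directed path from 3 to 7, so the graph is not strongly connected.

No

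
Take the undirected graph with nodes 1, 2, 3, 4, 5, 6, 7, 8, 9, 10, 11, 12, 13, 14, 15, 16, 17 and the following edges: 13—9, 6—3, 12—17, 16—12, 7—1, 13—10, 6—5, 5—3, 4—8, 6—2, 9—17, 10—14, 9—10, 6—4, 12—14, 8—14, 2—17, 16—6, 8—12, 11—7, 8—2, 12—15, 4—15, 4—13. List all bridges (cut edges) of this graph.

The edges on the cycle 4-13-9-10-14-8-4 are not bridges since each lies on that cycle.
But removing 11—7 disconnects 11 from 7; removing 1—7 disconnects 1 from 7 — these are bridges.

1-7, 11-7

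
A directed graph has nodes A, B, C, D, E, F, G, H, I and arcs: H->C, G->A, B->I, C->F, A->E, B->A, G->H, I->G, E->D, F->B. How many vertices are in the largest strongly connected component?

6

{B, C, F, G, H, I} are all mutually reachable — one SCC of size 6.
{E} is an SCC by itself.
{A} is an SCC by itself.
{D} is an SCC by itself.
The largest has 6 vertices.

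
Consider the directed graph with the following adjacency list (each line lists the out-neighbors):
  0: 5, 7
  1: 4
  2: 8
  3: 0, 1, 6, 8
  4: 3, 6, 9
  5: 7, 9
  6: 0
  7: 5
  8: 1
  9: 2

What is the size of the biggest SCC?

10

{0, 1, 2, 3, 4, 5, 6, 7, 8, 9} are all mutually reachable — one SCC of size 10.
The largest has 10 vertices.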